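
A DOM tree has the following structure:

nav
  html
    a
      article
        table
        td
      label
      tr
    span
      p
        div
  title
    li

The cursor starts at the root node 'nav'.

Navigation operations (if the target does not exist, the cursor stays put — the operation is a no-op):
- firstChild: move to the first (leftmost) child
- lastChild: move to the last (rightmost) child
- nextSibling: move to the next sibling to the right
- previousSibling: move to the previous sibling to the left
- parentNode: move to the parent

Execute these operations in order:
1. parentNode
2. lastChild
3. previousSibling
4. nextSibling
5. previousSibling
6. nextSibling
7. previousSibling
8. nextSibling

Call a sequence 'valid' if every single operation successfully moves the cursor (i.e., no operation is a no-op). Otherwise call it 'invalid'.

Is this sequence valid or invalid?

Answer: invalid

Derivation:
After 1 (parentNode): nav (no-op, stayed)
After 2 (lastChild): title
After 3 (previousSibling): html
After 4 (nextSibling): title
After 5 (previousSibling): html
After 6 (nextSibling): title
After 7 (previousSibling): html
After 8 (nextSibling): title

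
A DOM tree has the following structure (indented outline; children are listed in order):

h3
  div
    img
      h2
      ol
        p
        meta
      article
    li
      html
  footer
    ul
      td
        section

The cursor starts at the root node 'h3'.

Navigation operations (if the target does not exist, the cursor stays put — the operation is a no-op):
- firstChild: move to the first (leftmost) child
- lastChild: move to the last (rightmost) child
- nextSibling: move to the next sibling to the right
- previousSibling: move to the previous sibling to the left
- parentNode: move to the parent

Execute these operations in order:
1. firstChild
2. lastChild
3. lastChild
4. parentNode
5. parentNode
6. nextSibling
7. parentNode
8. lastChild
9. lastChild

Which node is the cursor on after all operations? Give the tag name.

After 1 (firstChild): div
After 2 (lastChild): li
After 3 (lastChild): html
After 4 (parentNode): li
After 5 (parentNode): div
After 6 (nextSibling): footer
After 7 (parentNode): h3
After 8 (lastChild): footer
After 9 (lastChild): ul

Answer: ul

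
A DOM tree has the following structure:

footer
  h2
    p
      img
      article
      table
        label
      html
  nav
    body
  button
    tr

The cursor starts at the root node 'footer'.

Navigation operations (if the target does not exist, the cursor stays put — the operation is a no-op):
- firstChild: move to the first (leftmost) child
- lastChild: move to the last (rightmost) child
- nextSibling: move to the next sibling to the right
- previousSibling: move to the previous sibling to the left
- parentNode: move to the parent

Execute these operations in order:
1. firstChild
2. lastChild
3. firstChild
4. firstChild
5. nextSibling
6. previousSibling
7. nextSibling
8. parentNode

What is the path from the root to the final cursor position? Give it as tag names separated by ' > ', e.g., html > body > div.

Answer: footer > h2 > p

Derivation:
After 1 (firstChild): h2
After 2 (lastChild): p
After 3 (firstChild): img
After 4 (firstChild): img (no-op, stayed)
After 5 (nextSibling): article
After 6 (previousSibling): img
After 7 (nextSibling): article
After 8 (parentNode): p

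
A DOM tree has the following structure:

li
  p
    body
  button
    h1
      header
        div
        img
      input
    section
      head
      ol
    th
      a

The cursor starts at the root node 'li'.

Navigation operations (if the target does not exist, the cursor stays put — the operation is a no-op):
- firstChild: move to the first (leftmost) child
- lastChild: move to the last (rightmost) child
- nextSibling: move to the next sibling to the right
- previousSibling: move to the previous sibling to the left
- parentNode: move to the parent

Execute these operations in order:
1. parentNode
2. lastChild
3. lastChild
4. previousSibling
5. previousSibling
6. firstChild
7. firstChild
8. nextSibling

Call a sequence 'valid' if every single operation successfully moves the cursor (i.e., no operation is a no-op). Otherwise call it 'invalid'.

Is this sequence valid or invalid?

After 1 (parentNode): li (no-op, stayed)
After 2 (lastChild): button
After 3 (lastChild): th
After 4 (previousSibling): section
After 5 (previousSibling): h1
After 6 (firstChild): header
After 7 (firstChild): div
After 8 (nextSibling): img

Answer: invalid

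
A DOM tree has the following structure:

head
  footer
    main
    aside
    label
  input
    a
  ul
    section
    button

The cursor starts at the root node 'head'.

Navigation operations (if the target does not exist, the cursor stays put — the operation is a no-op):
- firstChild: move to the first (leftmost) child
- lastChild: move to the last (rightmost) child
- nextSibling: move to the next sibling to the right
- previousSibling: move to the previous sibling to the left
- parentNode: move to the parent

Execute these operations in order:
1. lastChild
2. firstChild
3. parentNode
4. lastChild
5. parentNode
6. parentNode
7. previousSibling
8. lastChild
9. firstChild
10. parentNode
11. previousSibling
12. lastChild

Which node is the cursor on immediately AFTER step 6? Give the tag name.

Answer: head

Derivation:
After 1 (lastChild): ul
After 2 (firstChild): section
After 3 (parentNode): ul
After 4 (lastChild): button
After 5 (parentNode): ul
After 6 (parentNode): head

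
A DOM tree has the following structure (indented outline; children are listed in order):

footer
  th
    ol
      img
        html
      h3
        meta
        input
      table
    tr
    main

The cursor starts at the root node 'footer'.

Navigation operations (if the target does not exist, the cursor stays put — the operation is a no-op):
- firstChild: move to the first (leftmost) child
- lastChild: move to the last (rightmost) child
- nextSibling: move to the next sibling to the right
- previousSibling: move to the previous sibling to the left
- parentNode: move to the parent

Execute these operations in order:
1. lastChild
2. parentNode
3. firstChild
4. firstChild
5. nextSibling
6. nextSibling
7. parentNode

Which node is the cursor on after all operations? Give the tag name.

After 1 (lastChild): th
After 2 (parentNode): footer
After 3 (firstChild): th
After 4 (firstChild): ol
After 5 (nextSibling): tr
After 6 (nextSibling): main
After 7 (parentNode): th

Answer: th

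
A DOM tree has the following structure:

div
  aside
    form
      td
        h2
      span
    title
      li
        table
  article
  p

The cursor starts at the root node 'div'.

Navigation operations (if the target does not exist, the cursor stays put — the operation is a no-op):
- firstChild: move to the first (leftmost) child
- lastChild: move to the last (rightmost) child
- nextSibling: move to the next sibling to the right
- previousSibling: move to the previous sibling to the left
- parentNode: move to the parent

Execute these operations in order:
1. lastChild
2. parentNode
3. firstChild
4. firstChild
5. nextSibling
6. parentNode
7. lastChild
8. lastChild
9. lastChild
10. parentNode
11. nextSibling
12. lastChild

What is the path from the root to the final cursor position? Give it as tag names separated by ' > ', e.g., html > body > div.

Answer: div > aside > title > li > table

Derivation:
After 1 (lastChild): p
After 2 (parentNode): div
After 3 (firstChild): aside
After 4 (firstChild): form
After 5 (nextSibling): title
After 6 (parentNode): aside
After 7 (lastChild): title
After 8 (lastChild): li
After 9 (lastChild): table
After 10 (parentNode): li
After 11 (nextSibling): li (no-op, stayed)
After 12 (lastChild): table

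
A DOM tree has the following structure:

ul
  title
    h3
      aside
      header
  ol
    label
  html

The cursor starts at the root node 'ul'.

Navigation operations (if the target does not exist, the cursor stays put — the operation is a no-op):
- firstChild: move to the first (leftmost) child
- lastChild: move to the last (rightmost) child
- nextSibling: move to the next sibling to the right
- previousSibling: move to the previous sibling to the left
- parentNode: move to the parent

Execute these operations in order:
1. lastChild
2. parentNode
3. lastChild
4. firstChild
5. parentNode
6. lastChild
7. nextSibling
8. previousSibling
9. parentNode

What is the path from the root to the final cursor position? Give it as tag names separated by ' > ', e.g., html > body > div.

After 1 (lastChild): html
After 2 (parentNode): ul
After 3 (lastChild): html
After 4 (firstChild): html (no-op, stayed)
After 5 (parentNode): ul
After 6 (lastChild): html
After 7 (nextSibling): html (no-op, stayed)
After 8 (previousSibling): ol
After 9 (parentNode): ul

Answer: ul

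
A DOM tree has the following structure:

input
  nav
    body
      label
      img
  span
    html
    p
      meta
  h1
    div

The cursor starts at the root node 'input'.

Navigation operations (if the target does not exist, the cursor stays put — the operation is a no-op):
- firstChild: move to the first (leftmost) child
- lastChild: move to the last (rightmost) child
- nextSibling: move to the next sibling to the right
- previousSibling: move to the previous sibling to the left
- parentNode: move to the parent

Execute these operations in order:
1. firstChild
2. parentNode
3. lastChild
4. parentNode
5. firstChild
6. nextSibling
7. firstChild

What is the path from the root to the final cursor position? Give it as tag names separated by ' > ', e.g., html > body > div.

Answer: input > span > html

Derivation:
After 1 (firstChild): nav
After 2 (parentNode): input
After 3 (lastChild): h1
After 4 (parentNode): input
After 5 (firstChild): nav
After 6 (nextSibling): span
After 7 (firstChild): html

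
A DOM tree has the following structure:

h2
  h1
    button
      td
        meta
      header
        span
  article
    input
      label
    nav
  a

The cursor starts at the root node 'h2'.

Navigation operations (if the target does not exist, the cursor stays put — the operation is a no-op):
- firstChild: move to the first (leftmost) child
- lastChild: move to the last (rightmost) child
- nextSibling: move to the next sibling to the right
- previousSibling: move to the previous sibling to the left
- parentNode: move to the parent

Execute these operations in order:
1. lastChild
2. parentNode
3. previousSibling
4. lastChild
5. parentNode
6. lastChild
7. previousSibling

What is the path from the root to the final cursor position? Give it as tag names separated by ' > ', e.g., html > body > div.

Answer: h2 > article

Derivation:
After 1 (lastChild): a
After 2 (parentNode): h2
After 3 (previousSibling): h2 (no-op, stayed)
After 4 (lastChild): a
After 5 (parentNode): h2
After 6 (lastChild): a
After 7 (previousSibling): article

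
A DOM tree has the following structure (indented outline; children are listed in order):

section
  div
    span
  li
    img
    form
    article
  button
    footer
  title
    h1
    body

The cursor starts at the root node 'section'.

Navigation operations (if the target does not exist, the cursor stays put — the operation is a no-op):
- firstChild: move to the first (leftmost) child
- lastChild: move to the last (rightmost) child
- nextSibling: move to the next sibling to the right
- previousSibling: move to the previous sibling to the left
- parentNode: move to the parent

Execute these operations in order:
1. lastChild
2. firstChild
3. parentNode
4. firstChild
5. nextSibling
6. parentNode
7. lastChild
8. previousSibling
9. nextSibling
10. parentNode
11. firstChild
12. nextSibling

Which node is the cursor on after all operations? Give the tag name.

After 1 (lastChild): title
After 2 (firstChild): h1
After 3 (parentNode): title
After 4 (firstChild): h1
After 5 (nextSibling): body
After 6 (parentNode): title
After 7 (lastChild): body
After 8 (previousSibling): h1
After 9 (nextSibling): body
After 10 (parentNode): title
After 11 (firstChild): h1
After 12 (nextSibling): body

Answer: body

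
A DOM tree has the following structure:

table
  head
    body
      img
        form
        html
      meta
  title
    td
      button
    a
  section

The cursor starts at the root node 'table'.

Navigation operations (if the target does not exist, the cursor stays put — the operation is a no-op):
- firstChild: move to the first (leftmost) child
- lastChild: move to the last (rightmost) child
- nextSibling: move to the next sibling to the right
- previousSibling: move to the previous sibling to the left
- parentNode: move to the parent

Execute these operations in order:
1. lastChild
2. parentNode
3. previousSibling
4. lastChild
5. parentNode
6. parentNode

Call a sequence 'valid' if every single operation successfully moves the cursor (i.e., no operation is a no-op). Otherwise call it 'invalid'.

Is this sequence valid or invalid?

Answer: invalid

Derivation:
After 1 (lastChild): section
After 2 (parentNode): table
After 3 (previousSibling): table (no-op, stayed)
After 4 (lastChild): section
After 5 (parentNode): table
After 6 (parentNode): table (no-op, stayed)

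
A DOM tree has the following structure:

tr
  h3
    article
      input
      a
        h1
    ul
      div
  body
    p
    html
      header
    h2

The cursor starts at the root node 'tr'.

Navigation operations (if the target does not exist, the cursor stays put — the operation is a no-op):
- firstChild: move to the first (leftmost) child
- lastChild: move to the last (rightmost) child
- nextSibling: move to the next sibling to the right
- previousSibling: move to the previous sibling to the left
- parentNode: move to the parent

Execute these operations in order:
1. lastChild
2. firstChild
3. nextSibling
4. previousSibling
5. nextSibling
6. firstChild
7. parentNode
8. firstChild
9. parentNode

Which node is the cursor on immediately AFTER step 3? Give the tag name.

After 1 (lastChild): body
After 2 (firstChild): p
After 3 (nextSibling): html

Answer: html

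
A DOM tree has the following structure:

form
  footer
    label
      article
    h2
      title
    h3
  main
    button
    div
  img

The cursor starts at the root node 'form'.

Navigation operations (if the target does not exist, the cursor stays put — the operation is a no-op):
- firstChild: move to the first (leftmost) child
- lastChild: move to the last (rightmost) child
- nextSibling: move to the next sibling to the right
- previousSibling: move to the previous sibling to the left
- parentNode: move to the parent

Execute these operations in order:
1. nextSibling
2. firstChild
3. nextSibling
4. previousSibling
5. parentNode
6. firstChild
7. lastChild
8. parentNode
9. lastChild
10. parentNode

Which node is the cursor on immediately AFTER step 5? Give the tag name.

After 1 (nextSibling): form (no-op, stayed)
After 2 (firstChild): footer
After 3 (nextSibling): main
After 4 (previousSibling): footer
After 5 (parentNode): form

Answer: form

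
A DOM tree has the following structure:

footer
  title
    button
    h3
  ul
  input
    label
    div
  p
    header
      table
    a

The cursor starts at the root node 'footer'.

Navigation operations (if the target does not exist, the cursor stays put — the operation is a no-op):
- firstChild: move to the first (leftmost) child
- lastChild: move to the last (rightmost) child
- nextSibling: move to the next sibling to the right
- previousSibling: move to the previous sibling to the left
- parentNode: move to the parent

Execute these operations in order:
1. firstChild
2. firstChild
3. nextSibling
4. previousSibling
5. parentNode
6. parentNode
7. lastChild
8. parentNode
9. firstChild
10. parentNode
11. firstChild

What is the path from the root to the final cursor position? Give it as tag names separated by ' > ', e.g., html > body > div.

Answer: footer > title

Derivation:
After 1 (firstChild): title
After 2 (firstChild): button
After 3 (nextSibling): h3
After 4 (previousSibling): button
After 5 (parentNode): title
After 6 (parentNode): footer
After 7 (lastChild): p
After 8 (parentNode): footer
After 9 (firstChild): title
After 10 (parentNode): footer
After 11 (firstChild): title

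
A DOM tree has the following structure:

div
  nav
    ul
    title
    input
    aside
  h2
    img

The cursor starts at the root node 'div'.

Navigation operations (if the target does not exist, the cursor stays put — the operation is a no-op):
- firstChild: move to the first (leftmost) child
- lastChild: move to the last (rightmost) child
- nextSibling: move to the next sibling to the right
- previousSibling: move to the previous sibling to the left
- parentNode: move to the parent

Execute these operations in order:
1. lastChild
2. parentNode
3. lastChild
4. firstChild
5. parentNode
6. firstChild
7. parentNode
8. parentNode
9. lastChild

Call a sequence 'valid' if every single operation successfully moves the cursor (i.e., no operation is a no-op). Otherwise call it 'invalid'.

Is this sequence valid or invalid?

Answer: valid

Derivation:
After 1 (lastChild): h2
After 2 (parentNode): div
After 3 (lastChild): h2
After 4 (firstChild): img
After 5 (parentNode): h2
After 6 (firstChild): img
After 7 (parentNode): h2
After 8 (parentNode): div
After 9 (lastChild): h2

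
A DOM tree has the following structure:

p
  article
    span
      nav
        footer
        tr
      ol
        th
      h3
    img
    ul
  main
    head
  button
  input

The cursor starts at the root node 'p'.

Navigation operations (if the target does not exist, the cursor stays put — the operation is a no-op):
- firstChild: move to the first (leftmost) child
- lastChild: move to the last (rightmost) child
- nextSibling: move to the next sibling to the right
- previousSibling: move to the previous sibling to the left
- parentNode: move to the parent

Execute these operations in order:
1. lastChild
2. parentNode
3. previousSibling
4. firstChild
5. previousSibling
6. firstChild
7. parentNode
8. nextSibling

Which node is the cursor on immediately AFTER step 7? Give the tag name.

After 1 (lastChild): input
After 2 (parentNode): p
After 3 (previousSibling): p (no-op, stayed)
After 4 (firstChild): article
After 5 (previousSibling): article (no-op, stayed)
After 6 (firstChild): span
After 7 (parentNode): article

Answer: article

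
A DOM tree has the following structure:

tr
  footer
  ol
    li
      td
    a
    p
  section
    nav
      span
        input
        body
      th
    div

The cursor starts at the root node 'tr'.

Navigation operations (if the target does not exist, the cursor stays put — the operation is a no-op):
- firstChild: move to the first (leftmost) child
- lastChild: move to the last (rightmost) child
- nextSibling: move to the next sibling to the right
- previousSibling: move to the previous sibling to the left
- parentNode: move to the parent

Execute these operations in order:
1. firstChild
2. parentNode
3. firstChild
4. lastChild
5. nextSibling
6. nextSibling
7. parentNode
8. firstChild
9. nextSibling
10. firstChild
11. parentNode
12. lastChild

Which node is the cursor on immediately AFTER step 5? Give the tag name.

After 1 (firstChild): footer
After 2 (parentNode): tr
After 3 (firstChild): footer
After 4 (lastChild): footer (no-op, stayed)
After 5 (nextSibling): ol

Answer: ol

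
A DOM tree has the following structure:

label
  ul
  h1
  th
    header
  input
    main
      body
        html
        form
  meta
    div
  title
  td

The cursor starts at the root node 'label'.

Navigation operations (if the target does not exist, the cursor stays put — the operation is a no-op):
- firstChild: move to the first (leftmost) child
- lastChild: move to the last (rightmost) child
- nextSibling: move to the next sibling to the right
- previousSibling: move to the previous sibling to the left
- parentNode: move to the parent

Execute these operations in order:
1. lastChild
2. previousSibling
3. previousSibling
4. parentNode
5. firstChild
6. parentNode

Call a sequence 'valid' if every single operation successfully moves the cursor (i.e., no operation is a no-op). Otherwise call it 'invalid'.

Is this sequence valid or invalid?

After 1 (lastChild): td
After 2 (previousSibling): title
After 3 (previousSibling): meta
After 4 (parentNode): label
After 5 (firstChild): ul
After 6 (parentNode): label

Answer: valid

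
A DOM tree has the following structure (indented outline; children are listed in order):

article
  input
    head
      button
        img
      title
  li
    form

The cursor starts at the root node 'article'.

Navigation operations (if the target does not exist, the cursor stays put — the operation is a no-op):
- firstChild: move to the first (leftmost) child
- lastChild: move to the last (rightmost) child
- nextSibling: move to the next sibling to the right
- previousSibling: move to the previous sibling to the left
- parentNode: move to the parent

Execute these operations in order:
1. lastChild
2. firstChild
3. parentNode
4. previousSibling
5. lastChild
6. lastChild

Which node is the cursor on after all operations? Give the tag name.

Answer: title

Derivation:
After 1 (lastChild): li
After 2 (firstChild): form
After 3 (parentNode): li
After 4 (previousSibling): input
After 5 (lastChild): head
After 6 (lastChild): title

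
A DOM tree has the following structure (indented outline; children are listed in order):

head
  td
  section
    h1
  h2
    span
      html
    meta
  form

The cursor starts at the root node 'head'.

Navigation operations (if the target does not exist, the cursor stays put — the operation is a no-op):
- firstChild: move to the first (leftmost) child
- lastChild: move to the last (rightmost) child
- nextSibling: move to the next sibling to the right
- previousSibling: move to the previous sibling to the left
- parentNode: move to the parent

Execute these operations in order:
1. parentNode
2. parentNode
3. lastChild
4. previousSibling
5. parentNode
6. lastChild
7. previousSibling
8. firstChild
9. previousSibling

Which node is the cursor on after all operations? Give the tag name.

After 1 (parentNode): head (no-op, stayed)
After 2 (parentNode): head (no-op, stayed)
After 3 (lastChild): form
After 4 (previousSibling): h2
After 5 (parentNode): head
After 6 (lastChild): form
After 7 (previousSibling): h2
After 8 (firstChild): span
After 9 (previousSibling): span (no-op, stayed)

Answer: span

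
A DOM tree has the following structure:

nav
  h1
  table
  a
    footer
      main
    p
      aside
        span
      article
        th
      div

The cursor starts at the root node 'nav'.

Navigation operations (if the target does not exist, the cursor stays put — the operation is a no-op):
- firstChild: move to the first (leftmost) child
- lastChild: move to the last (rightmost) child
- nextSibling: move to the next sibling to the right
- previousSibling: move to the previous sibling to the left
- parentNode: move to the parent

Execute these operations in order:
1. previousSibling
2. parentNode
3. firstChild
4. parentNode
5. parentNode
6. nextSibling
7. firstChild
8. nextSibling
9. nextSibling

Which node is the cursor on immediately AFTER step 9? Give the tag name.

Answer: a

Derivation:
After 1 (previousSibling): nav (no-op, stayed)
After 2 (parentNode): nav (no-op, stayed)
After 3 (firstChild): h1
After 4 (parentNode): nav
After 5 (parentNode): nav (no-op, stayed)
After 6 (nextSibling): nav (no-op, stayed)
After 7 (firstChild): h1
After 8 (nextSibling): table
After 9 (nextSibling): a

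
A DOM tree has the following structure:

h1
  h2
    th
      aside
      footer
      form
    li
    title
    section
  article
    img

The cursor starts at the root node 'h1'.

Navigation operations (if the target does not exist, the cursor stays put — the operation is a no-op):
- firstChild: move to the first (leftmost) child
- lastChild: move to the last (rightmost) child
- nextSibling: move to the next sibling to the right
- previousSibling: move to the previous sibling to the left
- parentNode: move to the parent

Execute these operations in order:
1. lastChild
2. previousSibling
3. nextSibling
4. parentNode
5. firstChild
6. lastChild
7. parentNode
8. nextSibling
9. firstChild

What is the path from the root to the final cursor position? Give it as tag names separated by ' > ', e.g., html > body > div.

After 1 (lastChild): article
After 2 (previousSibling): h2
After 3 (nextSibling): article
After 4 (parentNode): h1
After 5 (firstChild): h2
After 6 (lastChild): section
After 7 (parentNode): h2
After 8 (nextSibling): article
After 9 (firstChild): img

Answer: h1 > article > img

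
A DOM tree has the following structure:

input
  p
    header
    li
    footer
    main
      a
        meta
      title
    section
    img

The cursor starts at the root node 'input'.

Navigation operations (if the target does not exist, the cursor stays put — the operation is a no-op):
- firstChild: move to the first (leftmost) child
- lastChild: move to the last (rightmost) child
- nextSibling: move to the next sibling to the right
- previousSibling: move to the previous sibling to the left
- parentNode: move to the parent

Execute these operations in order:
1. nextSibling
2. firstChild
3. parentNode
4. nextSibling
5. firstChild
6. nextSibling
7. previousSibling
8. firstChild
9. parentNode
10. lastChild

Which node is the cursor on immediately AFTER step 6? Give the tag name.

Answer: p

Derivation:
After 1 (nextSibling): input (no-op, stayed)
After 2 (firstChild): p
After 3 (parentNode): input
After 4 (nextSibling): input (no-op, stayed)
After 5 (firstChild): p
After 6 (nextSibling): p (no-op, stayed)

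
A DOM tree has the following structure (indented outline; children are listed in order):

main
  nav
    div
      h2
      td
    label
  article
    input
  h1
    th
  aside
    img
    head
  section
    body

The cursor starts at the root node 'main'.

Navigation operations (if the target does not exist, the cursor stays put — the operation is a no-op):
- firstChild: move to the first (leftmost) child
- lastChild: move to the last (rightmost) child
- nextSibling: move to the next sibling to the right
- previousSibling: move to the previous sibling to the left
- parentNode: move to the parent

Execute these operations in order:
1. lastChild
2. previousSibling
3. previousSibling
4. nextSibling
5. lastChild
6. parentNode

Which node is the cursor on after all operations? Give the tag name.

After 1 (lastChild): section
After 2 (previousSibling): aside
After 3 (previousSibling): h1
After 4 (nextSibling): aside
After 5 (lastChild): head
After 6 (parentNode): aside

Answer: aside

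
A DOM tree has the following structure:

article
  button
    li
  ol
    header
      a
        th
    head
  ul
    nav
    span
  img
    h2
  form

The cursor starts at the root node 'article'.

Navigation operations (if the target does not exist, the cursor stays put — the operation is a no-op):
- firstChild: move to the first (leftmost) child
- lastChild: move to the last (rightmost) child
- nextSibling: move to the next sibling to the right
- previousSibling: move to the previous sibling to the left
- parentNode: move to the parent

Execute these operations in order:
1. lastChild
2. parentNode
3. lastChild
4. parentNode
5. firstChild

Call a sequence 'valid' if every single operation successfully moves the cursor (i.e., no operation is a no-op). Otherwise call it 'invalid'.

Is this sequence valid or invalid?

Answer: valid

Derivation:
After 1 (lastChild): form
After 2 (parentNode): article
After 3 (lastChild): form
After 4 (parentNode): article
After 5 (firstChild): button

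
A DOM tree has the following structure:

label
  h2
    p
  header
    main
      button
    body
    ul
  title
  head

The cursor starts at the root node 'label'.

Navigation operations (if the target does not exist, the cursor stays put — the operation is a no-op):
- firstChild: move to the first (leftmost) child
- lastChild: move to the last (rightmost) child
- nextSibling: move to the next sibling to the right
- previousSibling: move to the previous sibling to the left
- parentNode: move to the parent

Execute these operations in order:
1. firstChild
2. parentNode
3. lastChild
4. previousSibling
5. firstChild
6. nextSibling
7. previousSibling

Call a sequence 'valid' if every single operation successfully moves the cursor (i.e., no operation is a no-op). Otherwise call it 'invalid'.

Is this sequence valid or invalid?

After 1 (firstChild): h2
After 2 (parentNode): label
After 3 (lastChild): head
After 4 (previousSibling): title
After 5 (firstChild): title (no-op, stayed)
After 6 (nextSibling): head
After 7 (previousSibling): title

Answer: invalid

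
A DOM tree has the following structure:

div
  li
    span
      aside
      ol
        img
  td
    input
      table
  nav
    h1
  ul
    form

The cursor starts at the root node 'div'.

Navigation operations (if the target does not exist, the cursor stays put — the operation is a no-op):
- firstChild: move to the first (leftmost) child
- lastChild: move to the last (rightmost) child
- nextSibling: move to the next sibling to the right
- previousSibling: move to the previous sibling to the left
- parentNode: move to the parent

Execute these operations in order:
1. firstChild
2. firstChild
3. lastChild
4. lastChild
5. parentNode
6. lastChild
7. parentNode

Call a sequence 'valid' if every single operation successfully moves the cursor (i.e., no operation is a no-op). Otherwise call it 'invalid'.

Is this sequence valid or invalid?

Answer: valid

Derivation:
After 1 (firstChild): li
After 2 (firstChild): span
After 3 (lastChild): ol
After 4 (lastChild): img
After 5 (parentNode): ol
After 6 (lastChild): img
After 7 (parentNode): ol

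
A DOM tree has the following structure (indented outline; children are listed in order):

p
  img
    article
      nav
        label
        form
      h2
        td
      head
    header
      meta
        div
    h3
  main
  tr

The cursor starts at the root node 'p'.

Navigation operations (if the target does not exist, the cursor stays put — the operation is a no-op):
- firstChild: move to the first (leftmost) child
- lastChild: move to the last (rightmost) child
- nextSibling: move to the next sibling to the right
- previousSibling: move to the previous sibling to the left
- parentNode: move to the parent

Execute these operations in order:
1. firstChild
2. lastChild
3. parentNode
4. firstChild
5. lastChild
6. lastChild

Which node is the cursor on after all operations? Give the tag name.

Answer: head

Derivation:
After 1 (firstChild): img
After 2 (lastChild): h3
After 3 (parentNode): img
After 4 (firstChild): article
After 5 (lastChild): head
After 6 (lastChild): head (no-op, stayed)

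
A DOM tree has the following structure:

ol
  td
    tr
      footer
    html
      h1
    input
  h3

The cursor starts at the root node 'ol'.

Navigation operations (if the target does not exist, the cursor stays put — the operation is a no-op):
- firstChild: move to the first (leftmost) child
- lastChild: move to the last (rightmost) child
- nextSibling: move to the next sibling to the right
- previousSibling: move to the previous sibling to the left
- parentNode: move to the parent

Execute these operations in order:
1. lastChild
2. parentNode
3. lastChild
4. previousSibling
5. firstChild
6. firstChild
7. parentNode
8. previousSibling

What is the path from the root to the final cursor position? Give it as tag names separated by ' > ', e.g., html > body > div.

After 1 (lastChild): h3
After 2 (parentNode): ol
After 3 (lastChild): h3
After 4 (previousSibling): td
After 5 (firstChild): tr
After 6 (firstChild): footer
After 7 (parentNode): tr
After 8 (previousSibling): tr (no-op, stayed)

Answer: ol > td > tr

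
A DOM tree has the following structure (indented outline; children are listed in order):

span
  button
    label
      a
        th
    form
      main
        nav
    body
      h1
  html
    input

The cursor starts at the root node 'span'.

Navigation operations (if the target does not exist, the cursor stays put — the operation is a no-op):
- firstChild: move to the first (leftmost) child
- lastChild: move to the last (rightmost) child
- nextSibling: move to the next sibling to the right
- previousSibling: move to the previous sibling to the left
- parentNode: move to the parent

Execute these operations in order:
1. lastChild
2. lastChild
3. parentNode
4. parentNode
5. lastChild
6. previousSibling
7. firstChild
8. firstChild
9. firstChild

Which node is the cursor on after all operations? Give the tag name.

After 1 (lastChild): html
After 2 (lastChild): input
After 3 (parentNode): html
After 4 (parentNode): span
After 5 (lastChild): html
After 6 (previousSibling): button
After 7 (firstChild): label
After 8 (firstChild): a
After 9 (firstChild): th

Answer: th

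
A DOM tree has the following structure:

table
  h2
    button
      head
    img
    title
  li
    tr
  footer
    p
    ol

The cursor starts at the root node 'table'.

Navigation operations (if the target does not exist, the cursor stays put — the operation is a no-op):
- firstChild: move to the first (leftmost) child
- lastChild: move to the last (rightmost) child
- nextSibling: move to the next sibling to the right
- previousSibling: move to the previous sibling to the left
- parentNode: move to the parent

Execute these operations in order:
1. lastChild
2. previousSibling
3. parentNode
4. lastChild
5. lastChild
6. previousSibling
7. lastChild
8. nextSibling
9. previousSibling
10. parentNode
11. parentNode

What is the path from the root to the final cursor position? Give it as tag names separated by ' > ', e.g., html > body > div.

After 1 (lastChild): footer
After 2 (previousSibling): li
After 3 (parentNode): table
After 4 (lastChild): footer
After 5 (lastChild): ol
After 6 (previousSibling): p
After 7 (lastChild): p (no-op, stayed)
After 8 (nextSibling): ol
After 9 (previousSibling): p
After 10 (parentNode): footer
After 11 (parentNode): table

Answer: table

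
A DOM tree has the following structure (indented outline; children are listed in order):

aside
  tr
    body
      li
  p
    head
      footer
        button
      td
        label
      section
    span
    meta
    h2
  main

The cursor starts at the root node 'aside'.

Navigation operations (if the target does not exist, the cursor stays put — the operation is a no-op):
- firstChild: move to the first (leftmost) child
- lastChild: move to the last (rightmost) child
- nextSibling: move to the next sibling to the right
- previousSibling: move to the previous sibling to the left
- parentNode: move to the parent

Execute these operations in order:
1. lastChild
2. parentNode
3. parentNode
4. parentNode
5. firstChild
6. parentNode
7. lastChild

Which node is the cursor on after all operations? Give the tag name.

After 1 (lastChild): main
After 2 (parentNode): aside
After 3 (parentNode): aside (no-op, stayed)
After 4 (parentNode): aside (no-op, stayed)
After 5 (firstChild): tr
After 6 (parentNode): aside
After 7 (lastChild): main

Answer: main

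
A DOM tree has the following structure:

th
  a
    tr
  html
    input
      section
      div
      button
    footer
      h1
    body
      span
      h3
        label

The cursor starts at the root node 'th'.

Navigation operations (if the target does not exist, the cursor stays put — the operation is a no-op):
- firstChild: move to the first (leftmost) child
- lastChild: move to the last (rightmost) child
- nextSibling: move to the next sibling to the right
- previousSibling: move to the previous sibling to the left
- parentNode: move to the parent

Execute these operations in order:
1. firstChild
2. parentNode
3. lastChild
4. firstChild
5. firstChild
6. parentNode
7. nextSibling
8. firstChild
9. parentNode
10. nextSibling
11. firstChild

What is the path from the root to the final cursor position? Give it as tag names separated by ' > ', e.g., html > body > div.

Answer: th > html > body > span

Derivation:
After 1 (firstChild): a
After 2 (parentNode): th
After 3 (lastChild): html
After 4 (firstChild): input
After 5 (firstChild): section
After 6 (parentNode): input
After 7 (nextSibling): footer
After 8 (firstChild): h1
After 9 (parentNode): footer
After 10 (nextSibling): body
After 11 (firstChild): span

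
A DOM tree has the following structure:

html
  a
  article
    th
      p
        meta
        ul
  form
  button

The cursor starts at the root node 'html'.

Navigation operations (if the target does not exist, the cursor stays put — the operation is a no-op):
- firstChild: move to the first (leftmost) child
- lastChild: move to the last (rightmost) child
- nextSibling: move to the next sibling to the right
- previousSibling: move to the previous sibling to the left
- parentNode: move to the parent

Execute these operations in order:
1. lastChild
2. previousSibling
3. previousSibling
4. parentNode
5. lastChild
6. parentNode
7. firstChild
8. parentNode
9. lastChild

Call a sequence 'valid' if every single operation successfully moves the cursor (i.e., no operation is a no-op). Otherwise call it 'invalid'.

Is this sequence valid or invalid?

After 1 (lastChild): button
After 2 (previousSibling): form
After 3 (previousSibling): article
After 4 (parentNode): html
After 5 (lastChild): button
After 6 (parentNode): html
After 7 (firstChild): a
After 8 (parentNode): html
After 9 (lastChild): button

Answer: valid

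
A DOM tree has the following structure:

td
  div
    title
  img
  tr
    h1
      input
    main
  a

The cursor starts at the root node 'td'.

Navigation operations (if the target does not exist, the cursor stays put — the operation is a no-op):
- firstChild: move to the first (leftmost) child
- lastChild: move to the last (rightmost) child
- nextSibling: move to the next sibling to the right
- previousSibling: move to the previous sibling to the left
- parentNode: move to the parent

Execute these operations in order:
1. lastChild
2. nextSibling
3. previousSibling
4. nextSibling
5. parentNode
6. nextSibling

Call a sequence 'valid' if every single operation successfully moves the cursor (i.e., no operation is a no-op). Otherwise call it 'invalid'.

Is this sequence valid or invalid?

Answer: invalid

Derivation:
After 1 (lastChild): a
After 2 (nextSibling): a (no-op, stayed)
After 3 (previousSibling): tr
After 4 (nextSibling): a
After 5 (parentNode): td
After 6 (nextSibling): td (no-op, stayed)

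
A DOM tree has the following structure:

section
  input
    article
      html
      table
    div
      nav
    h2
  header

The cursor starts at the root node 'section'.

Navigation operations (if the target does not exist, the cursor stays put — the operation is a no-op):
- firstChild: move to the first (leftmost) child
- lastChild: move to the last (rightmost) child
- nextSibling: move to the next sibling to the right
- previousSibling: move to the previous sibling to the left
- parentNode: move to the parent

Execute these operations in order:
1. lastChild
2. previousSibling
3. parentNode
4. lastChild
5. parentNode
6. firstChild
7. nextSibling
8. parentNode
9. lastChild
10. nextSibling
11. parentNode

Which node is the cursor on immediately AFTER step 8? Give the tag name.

After 1 (lastChild): header
After 2 (previousSibling): input
After 3 (parentNode): section
After 4 (lastChild): header
After 5 (parentNode): section
After 6 (firstChild): input
After 7 (nextSibling): header
After 8 (parentNode): section

Answer: section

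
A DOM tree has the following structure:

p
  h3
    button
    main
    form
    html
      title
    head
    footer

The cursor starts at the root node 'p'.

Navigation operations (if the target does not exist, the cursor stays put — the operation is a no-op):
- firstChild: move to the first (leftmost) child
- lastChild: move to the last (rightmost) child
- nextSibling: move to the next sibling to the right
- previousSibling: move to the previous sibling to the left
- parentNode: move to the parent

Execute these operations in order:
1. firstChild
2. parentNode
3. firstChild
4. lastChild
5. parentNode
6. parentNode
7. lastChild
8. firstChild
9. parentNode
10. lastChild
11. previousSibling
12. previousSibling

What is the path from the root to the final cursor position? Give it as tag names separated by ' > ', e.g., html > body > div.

Answer: p > h3 > html

Derivation:
After 1 (firstChild): h3
After 2 (parentNode): p
After 3 (firstChild): h3
After 4 (lastChild): footer
After 5 (parentNode): h3
After 6 (parentNode): p
After 7 (lastChild): h3
After 8 (firstChild): button
After 9 (parentNode): h3
After 10 (lastChild): footer
After 11 (previousSibling): head
After 12 (previousSibling): html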